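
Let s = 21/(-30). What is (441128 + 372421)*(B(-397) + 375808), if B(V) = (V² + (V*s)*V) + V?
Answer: 3438820369413/10 ≈ 3.4388e+11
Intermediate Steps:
s = -7/10 (s = 21*(-1/30) = -7/10 ≈ -0.70000)
B(V) = V + 3*V²/10 (B(V) = (V² + (V*(-7/10))*V) + V = (V² + (-7*V/10)*V) + V = (V² - 7*V²/10) + V = 3*V²/10 + V = V + 3*V²/10)
(441128 + 372421)*(B(-397) + 375808) = (441128 + 372421)*((⅒)*(-397)*(10 + 3*(-397)) + 375808) = 813549*((⅒)*(-397)*(10 - 1191) + 375808) = 813549*((⅒)*(-397)*(-1181) + 375808) = 813549*(468857/10 + 375808) = 813549*(4226937/10) = 3438820369413/10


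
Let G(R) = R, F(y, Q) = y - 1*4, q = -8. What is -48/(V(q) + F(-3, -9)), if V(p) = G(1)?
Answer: 8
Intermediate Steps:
F(y, Q) = -4 + y (F(y, Q) = y - 4 = -4 + y)
V(p) = 1
-48/(V(q) + F(-3, -9)) = -48/(1 + (-4 - 3)) = -48/(1 - 7) = -48/(-6) = -⅙*(-48) = 8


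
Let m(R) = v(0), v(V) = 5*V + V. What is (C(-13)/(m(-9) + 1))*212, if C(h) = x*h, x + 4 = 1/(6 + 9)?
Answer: 162604/15 ≈ 10840.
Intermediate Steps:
v(V) = 6*V
x = -59/15 (x = -4 + 1/(6 + 9) = -4 + 1/15 = -59/15 ≈ -3.9333)
m(R) = 0 (m(R) = 6*0 = 0)
C(h) = -59*h/15
(C(-13)/(m(-9) + 1))*212 = ((-59/15*(-13))/(0 + 1))*212 = ((767/15)/1)*212 = (1*(767/15))*212 = (767/15)*212 = 162604/15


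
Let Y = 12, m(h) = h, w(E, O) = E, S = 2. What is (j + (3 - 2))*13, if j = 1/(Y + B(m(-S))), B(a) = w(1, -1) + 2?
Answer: 208/15 ≈ 13.867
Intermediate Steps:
B(a) = 3 (B(a) = 1 + 2 = 3)
j = 1/15 (j = 1/(12 + 3) = 1/15 ≈ 0.066667)
(j + (3 - 2))*13 = (1/15 + (3 - 2))*13 = (1/15 + 1)*13 = (16/15)*13 = 208/15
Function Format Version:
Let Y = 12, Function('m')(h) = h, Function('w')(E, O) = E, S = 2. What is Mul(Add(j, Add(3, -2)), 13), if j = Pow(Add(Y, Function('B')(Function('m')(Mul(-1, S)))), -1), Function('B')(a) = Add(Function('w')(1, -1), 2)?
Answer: Rational(208, 15) ≈ 13.867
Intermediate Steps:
Function('B')(a) = 3 (Function('B')(a) = Add(1, 2) = 3)
j = Rational(1, 15) (j = Pow(Add(12, 3), -1) = Pow(15, -1) = Rational(1, 15) ≈ 0.066667)
Mul(Add(j, Add(3, -2)), 13) = Mul(Add(Rational(1, 15), Add(3, -2)), 13) = Mul(Add(Rational(1, 15), 1), 13) = Mul(Rational(16, 15), 13) = Rational(208, 15)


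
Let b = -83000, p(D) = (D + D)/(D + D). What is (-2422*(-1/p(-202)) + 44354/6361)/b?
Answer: -1931337/65995375 ≈ -0.029265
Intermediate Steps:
p(D) = 1 (p(D) = (2*D)/((2*D)) = (2*D)*(1/(2*D)) = 1)
(-2422*(-1/p(-202)) + 44354/6361)/b = (-2422/((-1*1)) + 44354/6361)/(-83000) = (-2422/(-1) + 44354*(1/6361))*(-1/83000) = (-2422*(-1) + 44354/6361)*(-1/83000) = (2422 + 44354/6361)*(-1/83000) = (15450696/6361)*(-1/83000) = -1931337/65995375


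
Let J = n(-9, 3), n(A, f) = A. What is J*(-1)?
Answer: 9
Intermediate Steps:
J = -9
J*(-1) = -9*(-1) = 9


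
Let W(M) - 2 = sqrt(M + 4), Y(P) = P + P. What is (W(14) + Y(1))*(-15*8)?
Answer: -480 - 360*sqrt(2) ≈ -989.12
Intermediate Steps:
Y(P) = 2*P
W(M) = 2 + sqrt(4 + M) (W(M) = 2 + sqrt(M + 4) = 2 + sqrt(4 + M))
(W(14) + Y(1))*(-15*8) = ((2 + sqrt(4 + 14)) + 2*1)*(-15*8) = ((2 + sqrt(18)) + 2)*(-120) = ((2 + 3*sqrt(2)) + 2)*(-120) = (4 + 3*sqrt(2))*(-120) = -480 - 360*sqrt(2)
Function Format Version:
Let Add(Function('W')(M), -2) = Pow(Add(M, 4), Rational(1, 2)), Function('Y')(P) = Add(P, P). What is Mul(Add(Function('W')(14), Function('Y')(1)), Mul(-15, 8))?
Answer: Add(-480, Mul(-360, Pow(2, Rational(1, 2)))) ≈ -989.12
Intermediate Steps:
Function('Y')(P) = Mul(2, P)
Function('W')(M) = Add(2, Pow(Add(4, M), Rational(1, 2))) (Function('W')(M) = Add(2, Pow(Add(M, 4), Rational(1, 2))) = Add(2, Pow(Add(4, M), Rational(1, 2))))
Mul(Add(Function('W')(14), Function('Y')(1)), Mul(-15, 8)) = Mul(Add(Add(2, Pow(Add(4, 14), Rational(1, 2))), Mul(2, 1)), Mul(-15, 8)) = Mul(Add(Add(2, Pow(18, Rational(1, 2))), 2), -120) = Mul(Add(Add(2, Mul(3, Pow(2, Rational(1, 2)))), 2), -120) = Mul(Add(4, Mul(3, Pow(2, Rational(1, 2)))), -120) = Add(-480, Mul(-360, Pow(2, Rational(1, 2))))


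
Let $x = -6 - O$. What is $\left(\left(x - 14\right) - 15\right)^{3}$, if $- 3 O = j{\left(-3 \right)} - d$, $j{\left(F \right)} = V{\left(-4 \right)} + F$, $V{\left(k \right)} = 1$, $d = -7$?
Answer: $- \frac{1000000}{27} \approx -37037.0$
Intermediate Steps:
$j{\left(F \right)} = 1 + F$
$O = - \frac{5}{3}$ ($O = - \frac{\left(1 - 3\right) - -7}{3} = - \frac{-2 + 7}{3} = \left(- \frac{1}{3}\right) 5 = - \frac{5}{3} \approx -1.6667$)
$x = - \frac{13}{3}$ ($x = -6 - - \frac{5}{3} = -6 + \frac{5}{3} = - \frac{13}{3} \approx -4.3333$)
$\left(\left(x - 14\right) - 15\right)^{3} = \left(\left(- \frac{13}{3} - 14\right) - 15\right)^{3} = \left(- \frac{55}{3} - 15\right)^{3} = \left(- \frac{100}{3}\right)^{3} = - \frac{1000000}{27}$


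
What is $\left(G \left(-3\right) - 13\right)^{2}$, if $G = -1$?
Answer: $100$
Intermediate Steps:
$\left(G \left(-3\right) - 13\right)^{2} = \left(\left(-1\right) \left(-3\right) - 13\right)^{2} = \left(3 - 13\right)^{2} = \left(-10\right)^{2} = 100$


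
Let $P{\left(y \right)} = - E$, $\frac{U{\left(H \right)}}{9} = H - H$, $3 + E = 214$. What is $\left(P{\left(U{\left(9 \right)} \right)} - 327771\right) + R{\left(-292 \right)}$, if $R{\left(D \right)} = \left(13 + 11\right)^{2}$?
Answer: $-327406$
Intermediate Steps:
$E = 211$ ($E = -3 + 214 = 211$)
$R{\left(D \right)} = 576$ ($R{\left(D \right)} = 24^{2} = 576$)
$U{\left(H \right)} = 0$ ($U{\left(H \right)} = 9 \left(H - H\right) = 9 \cdot 0 = 0$)
$P{\left(y \right)} = -211$ ($P{\left(y \right)} = \left(-1\right) 211 = -211$)
$\left(P{\left(U{\left(9 \right)} \right)} - 327771\right) + R{\left(-292 \right)} = \left(-211 - 327771\right) + 576 = -327982 + 576 = -327406$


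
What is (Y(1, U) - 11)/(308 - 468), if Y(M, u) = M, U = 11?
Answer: 1/16 ≈ 0.062500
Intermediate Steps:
(Y(1, U) - 11)/(308 - 468) = (1 - 11)/(308 - 468) = -10/(-160) = -10*(-1/160) = 1/16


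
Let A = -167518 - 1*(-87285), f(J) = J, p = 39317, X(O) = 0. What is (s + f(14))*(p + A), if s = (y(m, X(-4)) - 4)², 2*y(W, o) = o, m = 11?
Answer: -1227480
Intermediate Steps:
A = -80233 (A = -167518 + 87285 = -80233)
y(W, o) = o/2
s = 16 (s = ((½)*0 - 4)² = (0 - 4)² = (-4)² = 16)
(s + f(14))*(p + A) = (16 + 14)*(39317 - 80233) = 30*(-40916) = -1227480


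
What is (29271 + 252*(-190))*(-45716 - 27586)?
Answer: 1364076918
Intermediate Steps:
(29271 + 252*(-190))*(-45716 - 27586) = (29271 - 47880)*(-73302) = -18609*(-73302) = 1364076918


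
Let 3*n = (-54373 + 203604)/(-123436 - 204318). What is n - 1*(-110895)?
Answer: 109038690259/983262 ≈ 1.1089e+5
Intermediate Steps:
n = -149231/983262 (n = ((-54373 + 203604)/(-123436 - 204318))/3 = (149231/(-327754))/3 = (149231*(-1/327754))/3 = (⅓)*(-149231/327754) = -149231/983262 ≈ -0.15177)
n - 1*(-110895) = -149231/983262 - 1*(-110895) = -149231/983262 + 110895 = 109038690259/983262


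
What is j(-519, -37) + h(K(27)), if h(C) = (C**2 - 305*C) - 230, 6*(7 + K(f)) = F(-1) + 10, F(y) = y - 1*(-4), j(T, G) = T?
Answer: 26947/36 ≈ 748.53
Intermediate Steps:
F(y) = 4 + y (F(y) = y + 4 = 4 + y)
K(f) = -29/6 (K(f) = -7 + ((4 - 1) + 10)/6 = -7 + (3 + 10)/6 = -7 + (1/6)*13 = -7 + 13/6 = -29/6)
h(C) = -230 + C**2 - 305*C
j(-519, -37) + h(K(27)) = -519 + (-230 + (-29/6)**2 - 305*(-29/6)) = -519 + (-230 + 841/36 + 8845/6) = -519 + 45631/36 = 26947/36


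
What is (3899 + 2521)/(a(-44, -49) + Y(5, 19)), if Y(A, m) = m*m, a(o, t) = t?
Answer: 535/26 ≈ 20.577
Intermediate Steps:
Y(A, m) = m²
(3899 + 2521)/(a(-44, -49) + Y(5, 19)) = (3899 + 2521)/(-49 + 19²) = 6420/(-49 + 361) = 6420/312 = 6420*(1/312) = 535/26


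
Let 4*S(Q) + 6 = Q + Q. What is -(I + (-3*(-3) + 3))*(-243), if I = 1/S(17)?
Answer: 20655/7 ≈ 2950.7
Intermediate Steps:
S(Q) = -3/2 + Q/2 (S(Q) = -3/2 + (Q + Q)/4 = -3/2 + (2*Q)/4 = -3/2 + Q/2)
I = ⅐ (I = 1/(-3/2 + (½)*17) = 1/(-3/2 + 17/2) = 1/7 = ⅐ ≈ 0.14286)
-(I + (-3*(-3) + 3))*(-243) = -(⅐ + (-3*(-3) + 3))*(-243) = -(⅐ + (9 + 3))*(-243) = -(⅐ + 12)*(-243) = -85*(-243)/7 = -1*(-20655/7) = 20655/7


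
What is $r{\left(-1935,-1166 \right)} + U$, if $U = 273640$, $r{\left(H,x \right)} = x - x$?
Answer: $273640$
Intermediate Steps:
$r{\left(H,x \right)} = 0$
$r{\left(-1935,-1166 \right)} + U = 0 + 273640 = 273640$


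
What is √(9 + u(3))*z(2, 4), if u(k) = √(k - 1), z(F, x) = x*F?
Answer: 8*√(9 + √2) ≈ 25.817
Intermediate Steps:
z(F, x) = F*x
u(k) = √(-1 + k)
√(9 + u(3))*z(2, 4) = √(9 + √(-1 + 3))*(2*4) = √(9 + √2)*8 = 8*√(9 + √2)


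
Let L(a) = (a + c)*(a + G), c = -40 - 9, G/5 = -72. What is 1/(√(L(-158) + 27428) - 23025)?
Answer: -23025/530015971 - √134654/530015971 ≈ -4.4134e-5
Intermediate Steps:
G = -360 (G = 5*(-72) = -360)
c = -49
L(a) = (-360 + a)*(-49 + a) (L(a) = (a - 49)*(a - 360) = (-49 + a)*(-360 + a) = (-360 + a)*(-49 + a))
1/(√(L(-158) + 27428) - 23025) = 1/(√((17640 + (-158)² - 409*(-158)) + 27428) - 23025) = 1/(√((17640 + 24964 + 64622) + 27428) - 23025) = 1/(√(107226 + 27428) - 23025) = 1/(√134654 - 23025) = 1/(-23025 + √134654)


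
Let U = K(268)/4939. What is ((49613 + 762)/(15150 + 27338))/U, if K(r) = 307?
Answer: 248802125/13043816 ≈ 19.074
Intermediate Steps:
U = 307/4939 ≈ 0.062158
((49613 + 762)/(15150 + 27338))/U = ((49613 + 762)/(15150 + 27338))/(307/4939) = (50375/42488)*(4939/307) = 248802125/13043816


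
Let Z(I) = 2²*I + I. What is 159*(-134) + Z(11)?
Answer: -21251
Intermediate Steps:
Z(I) = 5*I (Z(I) = 4*I + I = 5*I)
159*(-134) + Z(11) = 159*(-134) + 5*11 = -21306 + 55 = -21251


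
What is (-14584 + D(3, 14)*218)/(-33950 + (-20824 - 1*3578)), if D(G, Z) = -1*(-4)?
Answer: 857/3647 ≈ 0.23499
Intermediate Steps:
D(G, Z) = 4
(-14584 + D(3, 14)*218)/(-33950 + (-20824 - 1*3578)) = (-14584 + 4*218)/(-33950 + (-20824 - 1*3578)) = (-14584 + 872)/(-33950 + (-20824 - 3578)) = -13712/(-33950 - 24402) = -13712/(-58352) = -13712*(-1/58352) = 857/3647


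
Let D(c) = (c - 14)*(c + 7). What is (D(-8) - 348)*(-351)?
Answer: 114426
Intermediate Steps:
D(c) = (-14 + c)*(7 + c)
(D(-8) - 348)*(-351) = ((-98 + (-8)² - 7*(-8)) - 348)*(-351) = ((-98 + 64 + 56) - 348)*(-351) = (22 - 348)*(-351) = -326*(-351) = 114426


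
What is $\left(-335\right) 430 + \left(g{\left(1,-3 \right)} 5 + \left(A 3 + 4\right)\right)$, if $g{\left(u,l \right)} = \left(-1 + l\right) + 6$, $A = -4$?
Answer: $-144048$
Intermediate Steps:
$g{\left(u,l \right)} = 5 + l$
$\left(-335\right) 430 + \left(g{\left(1,-3 \right)} 5 + \left(A 3 + 4\right)\right) = \left(-335\right) 430 + \left(\left(5 - 3\right) 5 + \left(\left(-4\right) 3 + 4\right)\right) = -144050 + \left(2 \cdot 5 + \left(-12 + 4\right)\right) = -144050 + \left(10 - 8\right) = -144050 + 2 = -144048$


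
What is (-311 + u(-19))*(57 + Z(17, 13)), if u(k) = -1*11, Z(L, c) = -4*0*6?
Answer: -18354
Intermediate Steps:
Z(L, c) = 0 (Z(L, c) = 0*6 = 0)
u(k) = -11
(-311 + u(-19))*(57 + Z(17, 13)) = (-311 - 11)*(57 + 0) = -322*57 = -18354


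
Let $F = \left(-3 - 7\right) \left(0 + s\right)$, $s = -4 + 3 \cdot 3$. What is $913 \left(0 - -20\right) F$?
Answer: $-913000$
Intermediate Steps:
$s = 5$ ($s = -4 + 9 = 5$)
$F = -50$ ($F = \left(-3 - 7\right) \left(0 + 5\right) = \left(-10\right) 5 = -50$)
$913 \left(0 - -20\right) F = 913 \left(0 - -20\right) \left(-50\right) = 913 \left(0 + 20\right) \left(-50\right) = 913 \cdot 20 \left(-50\right) = 913 \left(-1000\right) = -913000$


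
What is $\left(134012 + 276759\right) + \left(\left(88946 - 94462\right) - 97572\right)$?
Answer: $307683$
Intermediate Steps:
$\left(134012 + 276759\right) + \left(\left(88946 - 94462\right) - 97572\right) = 410771 - 103088 = 307683$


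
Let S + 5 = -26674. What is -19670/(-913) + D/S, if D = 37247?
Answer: 490769419/24357927 ≈ 20.148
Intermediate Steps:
S = -26679 (S = -5 - 26674 = -26679)
-19670/(-913) + D/S = -19670/(-913) + 37247/(-26679) = -19670*(-1/913) + 37247*(-1/26679) = 19670/913 - 37247/26679 = 490769419/24357927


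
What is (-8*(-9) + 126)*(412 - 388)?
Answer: 4752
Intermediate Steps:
(-8*(-9) + 126)*(412 - 388) = (72 + 126)*24 = 198*24 = 4752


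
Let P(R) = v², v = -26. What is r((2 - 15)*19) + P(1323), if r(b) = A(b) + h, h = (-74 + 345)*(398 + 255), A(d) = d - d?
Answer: 177639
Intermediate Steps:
A(d) = 0
P(R) = 676 (P(R) = (-26)² = 676)
h = 176963 (h = 271*653 = 176963)
r(b) = 176963 (r(b) = 0 + 176963 = 176963)
r((2 - 15)*19) + P(1323) = 176963 + 676 = 177639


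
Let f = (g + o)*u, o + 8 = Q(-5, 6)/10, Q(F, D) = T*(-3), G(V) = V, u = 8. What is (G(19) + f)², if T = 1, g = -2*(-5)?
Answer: 26569/25 ≈ 1062.8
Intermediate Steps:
g = 10
Q(F, D) = -3 (Q(F, D) = 1*(-3) = -3)
o = -83/10 (o = -8 - 3/10 = -83/10 ≈ -8.3000)
f = 68/5 (f = (10 - 83/10)*8 = (17/10)*8 = 68/5 ≈ 13.600)
(G(19) + f)² = (19 + 68/5)² = (163/5)² = 26569/25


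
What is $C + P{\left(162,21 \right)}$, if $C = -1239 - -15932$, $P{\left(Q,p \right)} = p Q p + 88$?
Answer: $86223$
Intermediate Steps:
$P{\left(Q,p \right)} = 88 + Q p^{2}$ ($P{\left(Q,p \right)} = Q p p + 88 = Q p^{2} + 88 = 88 + Q p^{2}$)
$C = 14693$ ($C = -1239 + 15932 = 14693$)
$C + P{\left(162,21 \right)} = 14693 + \left(88 + 162 \cdot 21^{2}\right) = 14693 + \left(88 + 162 \cdot 441\right) = 14693 + \left(88 + 71442\right) = 14693 + 71530 = 86223$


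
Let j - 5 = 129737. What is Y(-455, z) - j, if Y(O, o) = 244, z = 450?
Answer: -129498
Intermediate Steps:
j = 129742 (j = 5 + 129737 = 129742)
Y(-455, z) - j = 244 - 1*129742 = 244 - 129742 = -129498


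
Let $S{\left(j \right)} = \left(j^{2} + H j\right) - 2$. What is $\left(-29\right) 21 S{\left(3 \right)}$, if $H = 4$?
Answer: $-11571$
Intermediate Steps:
$S{\left(j \right)} = -2 + j^{2} + 4 j$ ($S{\left(j \right)} = \left(j^{2} + 4 j\right) - 2 = -2 + j^{2} + 4 j$)
$\left(-29\right) 21 S{\left(3 \right)} = \left(-29\right) 21 \left(-2 + 3^{2} + 4 \cdot 3\right) = - 609 \left(-2 + 9 + 12\right) = \left(-609\right) 19 = -11571$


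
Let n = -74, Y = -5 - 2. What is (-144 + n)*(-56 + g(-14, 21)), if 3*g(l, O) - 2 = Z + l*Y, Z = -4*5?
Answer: 19184/3 ≈ 6394.7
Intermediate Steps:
Y = -7
Z = -20
g(l, O) = -6 - 7*l/3 (g(l, O) = 2/3 + (-20 + l*(-7))/3 = 2/3 + (-20 - 7*l)/3 = 2/3 + (-20/3 - 7*l/3) = -6 - 7*l/3)
(-144 + n)*(-56 + g(-14, 21)) = (-144 - 74)*(-56 + (-6 - 7/3*(-14))) = -218*(-56 + (-6 + 98/3)) = -218*(-56 + 80/3) = -218*(-88/3) = 19184/3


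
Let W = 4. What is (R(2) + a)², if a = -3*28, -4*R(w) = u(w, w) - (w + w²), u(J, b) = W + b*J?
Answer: 28561/4 ≈ 7140.3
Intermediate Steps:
u(J, b) = 4 + J*b (u(J, b) = 4 + b*J = 4 + J*b)
R(w) = -1 + w/4 (R(w) = -((4 + w*w) - (w + w²))/4 = -((4 + w²) + (-w - w²))/4 = -(4 - w)/4 = -1 + w/4)
a = -84
(R(2) + a)² = ((-1 + (¼)*2) - 84)² = ((-1 + ½) - 84)² = (-½ - 84)² = (-169/2)² = 28561/4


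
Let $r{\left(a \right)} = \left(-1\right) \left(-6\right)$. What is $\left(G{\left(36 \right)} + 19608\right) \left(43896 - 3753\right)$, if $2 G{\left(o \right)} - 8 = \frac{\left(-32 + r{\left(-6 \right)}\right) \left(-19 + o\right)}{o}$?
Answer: $\frac{9444456991}{12} \approx 7.8704 \cdot 10^{8}$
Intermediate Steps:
$r{\left(a \right)} = 6$
$G{\left(o \right)} = 4 + \frac{494 - 26 o}{2 o}$ ($G{\left(o \right)} = 4 + \frac{\left(-32 + 6\right) \left(-19 + o\right) \frac{1}{o}}{2} = 4 + \frac{- 26 \left(-19 + o\right) \frac{1}{o}}{2} = 4 + \frac{\left(494 - 26 o\right) \frac{1}{o}}{2} = 4 + \frac{\frac{1}{o} \left(494 - 26 o\right)}{2} = 4 + \frac{494 - 26 o}{2 o}$)
$\left(G{\left(36 \right)} + 19608\right) \left(43896 - 3753\right) = \left(\left(-9 + \frac{247}{36}\right) + 19608\right) \left(43896 - 3753\right) = \left(\left(-9 + 247 \cdot \frac{1}{36}\right) + 19608\right) 40143 = \left(\left(-9 + \frac{247}{36}\right) + 19608\right) 40143 = \left(- \frac{77}{36} + 19608\right) 40143 = \frac{705811}{36} \cdot 40143 = \frac{9444456991}{12}$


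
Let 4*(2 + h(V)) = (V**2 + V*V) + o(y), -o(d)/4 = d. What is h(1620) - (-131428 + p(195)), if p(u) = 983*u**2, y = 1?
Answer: -35934950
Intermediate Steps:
o(d) = -4*d
h(V) = -3 + V**2/2 (h(V) = -2 + ((V**2 + V*V) - 4*1)/4 = -2 + ((V**2 + V**2) - 4)/4 = -2 + (2*V**2 - 4)/4 = -2 + (-4 + 2*V**2)/4 = -2 + (-1 + V**2/2) = -3 + V**2/2)
h(1620) - (-131428 + p(195)) = (-3 + (1/2)*1620**2) - (-131428 + 983*195**2) = (-3 + (1/2)*2624400) - (-131428 + 983*38025) = (-3 + 1312200) - (-131428 + 37378575) = 1312197 - 1*37247147 = 1312197 - 37247147 = -35934950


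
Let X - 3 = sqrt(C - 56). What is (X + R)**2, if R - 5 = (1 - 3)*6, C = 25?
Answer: (4 - I*sqrt(31))**2 ≈ -15.0 - 44.542*I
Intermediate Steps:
R = -7 (R = 5 + (1 - 3)*6 = 5 - 2*6 = 5 - 12 = -7)
X = 3 + I*sqrt(31) (X = 3 + sqrt(25 - 56) = 3 + sqrt(-31) = 3 + I*sqrt(31) ≈ 3.0 + 5.5678*I)
(X + R)**2 = ((3 + I*sqrt(31)) - 7)**2 = (-4 + I*sqrt(31))**2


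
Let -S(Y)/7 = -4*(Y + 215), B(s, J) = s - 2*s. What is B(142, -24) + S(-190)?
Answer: 558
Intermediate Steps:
B(s, J) = -s
S(Y) = 6020 + 28*Y (S(Y) = -(-28)*(Y + 215) = -(-28)*(215 + Y) = -7*(-860 - 4*Y) = 6020 + 28*Y)
B(142, -24) + S(-190) = -1*142 + (6020 + 28*(-190)) = -142 + (6020 - 5320) = -142 + 700 = 558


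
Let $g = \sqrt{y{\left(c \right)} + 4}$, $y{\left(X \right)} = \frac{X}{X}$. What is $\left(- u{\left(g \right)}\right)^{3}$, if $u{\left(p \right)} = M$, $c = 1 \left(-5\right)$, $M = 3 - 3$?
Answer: $0$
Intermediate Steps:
$M = 0$ ($M = 3 - 3 = 0$)
$c = -5$
$y{\left(X \right)} = 1$
$g = \sqrt{5}$ ($g = \sqrt{1 + 4} = \sqrt{5} \approx 2.2361$)
$u{\left(p \right)} = 0$
$\left(- u{\left(g \right)}\right)^{3} = \left(\left(-1\right) 0\right)^{3} = 0^{3} = 0$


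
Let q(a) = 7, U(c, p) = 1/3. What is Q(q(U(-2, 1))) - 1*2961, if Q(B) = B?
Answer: -2954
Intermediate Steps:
U(c, p) = 1/3
Q(q(U(-2, 1))) - 1*2961 = 7 - 1*2961 = 7 - 2961 = -2954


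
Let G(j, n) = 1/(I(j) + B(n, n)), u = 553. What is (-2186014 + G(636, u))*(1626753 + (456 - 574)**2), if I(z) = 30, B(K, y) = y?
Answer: -2090954504090997/583 ≈ -3.5865e+12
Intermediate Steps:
G(j, n) = 1/(30 + n)
(-2186014 + G(636, u))*(1626753 + (456 - 574)**2) = (-2186014 + 1/(30 + 553))*(1626753 + (456 - 574)**2) = (-2186014 + 1/583)*(1626753 + (-118)**2) = (-2186014 + 1/583)*(1626753 + 13924) = -1274446161/583*1640677 = -2090954504090997/583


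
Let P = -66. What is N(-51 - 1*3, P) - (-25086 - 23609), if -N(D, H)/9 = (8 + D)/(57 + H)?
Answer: 48649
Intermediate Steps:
N(D, H) = -9*(8 + D)/(57 + H)
N(-51 - 1*3, P) - (-25086 - 23609) = 9*(-8 - (-51 - 1*3))/(57 - 66) - (-25086 - 23609) = 9*(-8 - (-51 - 3))/(-9) - 1*(-48695) = 9*(-⅑)*(-8 - 1*(-54)) + 48695 = 9*(-⅑)*(-8 + 54) + 48695 = 9*(-⅑)*46 + 48695 = -46 + 48695 = 48649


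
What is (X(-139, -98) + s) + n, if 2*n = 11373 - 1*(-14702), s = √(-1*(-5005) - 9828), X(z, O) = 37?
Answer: 26149/2 + I*√4823 ≈ 13075.0 + 69.448*I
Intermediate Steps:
s = I*√4823 (s = √(5005 - 9828) = √(-4823) = I*√4823 ≈ 69.448*I)
n = 26075/2 (n = (11373 - 1*(-14702))/2 = (11373 + 14702)/2 = (½)*26075 = 26075/2 ≈ 13038.)
(X(-139, -98) + s) + n = (37 + I*√4823) + 26075/2 = 26149/2 + I*√4823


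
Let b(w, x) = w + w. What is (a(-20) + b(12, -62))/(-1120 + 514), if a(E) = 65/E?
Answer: -83/2424 ≈ -0.034241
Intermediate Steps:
b(w, x) = 2*w
(a(-20) + b(12, -62))/(-1120 + 514) = (65/(-20) + 2*12)/(-1120 + 514) = (65*(-1/20) + 24)/(-606) = (-13/4 + 24)*(-1/606) = (83/4)*(-1/606) = -83/2424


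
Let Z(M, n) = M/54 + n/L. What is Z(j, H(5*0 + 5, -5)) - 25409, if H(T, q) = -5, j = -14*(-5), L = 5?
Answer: -686035/27 ≈ -25409.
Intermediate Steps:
j = 70
Z(M, n) = n/5 + M/54 (Z(M, n) = M/54 + n/5 = n/5 + M/54)
Z(j, H(5*0 + 5, -5)) - 25409 = ((⅕)*(-5) + (1/54)*70) - 25409 = (-1 + 35/27) - 25409 = 8/27 - 25409 = -686035/27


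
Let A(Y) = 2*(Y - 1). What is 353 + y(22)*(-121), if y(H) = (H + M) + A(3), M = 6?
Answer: -3519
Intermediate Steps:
A(Y) = -2 + 2*Y (A(Y) = 2*(-1 + Y) = -2 + 2*Y)
y(H) = 10 + H (y(H) = (H + 6) + (-2 + 2*3) = (6 + H) + (-2 + 6) = (6 + H) + 4 = 10 + H)
353 + y(22)*(-121) = 353 + (10 + 22)*(-121) = 353 + 32*(-121) = 353 - 3872 = -3519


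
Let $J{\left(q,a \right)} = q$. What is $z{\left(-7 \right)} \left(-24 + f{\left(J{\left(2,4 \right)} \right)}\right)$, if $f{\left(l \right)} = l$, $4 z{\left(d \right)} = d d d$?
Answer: $\frac{3773}{2} \approx 1886.5$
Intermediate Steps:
$z{\left(d \right)} = \frac{d^{3}}{4}$ ($z{\left(d \right)} = \frac{d d d}{4} = \frac{d d^{2}}{4} = \frac{d^{3}}{4}$)
$z{\left(-7 \right)} \left(-24 + f{\left(J{\left(2,4 \right)} \right)}\right) = \frac{\left(-7\right)^{3}}{4} \left(-24 + 2\right) = \frac{1}{4} \left(-343\right) \left(-22\right) = \left(- \frac{343}{4}\right) \left(-22\right) = \frac{3773}{2}$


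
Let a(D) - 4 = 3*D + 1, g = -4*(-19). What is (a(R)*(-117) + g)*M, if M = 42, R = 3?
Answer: -65604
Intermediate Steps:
g = 76
a(D) = 5 + 3*D (a(D) = 4 + (3*D + 1) = 4 + (1 + 3*D) = 5 + 3*D)
(a(R)*(-117) + g)*M = ((5 + 3*3)*(-117) + 76)*42 = ((5 + 9)*(-117) + 76)*42 = (14*(-117) + 76)*42 = (-1638 + 76)*42 = -1562*42 = -65604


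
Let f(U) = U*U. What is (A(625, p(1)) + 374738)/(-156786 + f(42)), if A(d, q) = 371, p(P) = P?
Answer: -53587/22146 ≈ -2.4197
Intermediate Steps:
f(U) = U²
(A(625, p(1)) + 374738)/(-156786 + f(42)) = (371 + 374738)/(-156786 + 42²) = 375109/(-156786 + 1764) = 375109/(-155022) = 375109*(-1/155022) = -53587/22146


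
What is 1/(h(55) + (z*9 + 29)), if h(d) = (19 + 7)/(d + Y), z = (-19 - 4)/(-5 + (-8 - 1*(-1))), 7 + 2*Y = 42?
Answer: 580/27033 ≈ 0.021455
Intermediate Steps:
Y = 35/2 (Y = -7/2 + (½)*42 = -7/2 + 21 = 35/2 ≈ 17.500)
z = 23/12 (z = -23/(-5 + (-8 + 1)) = -23/(-5 - 7) = -23/(-12) = -23*(-1/12) = 23/12 ≈ 1.9167)
h(d) = 26/(35/2 + d) (h(d) = (19 + 7)/(d + 35/2) = 26/(35/2 + d))
1/(h(55) + (z*9 + 29)) = 1/(52/(35 + 2*55) + ((23/12)*9 + 29)) = 1/(52/(35 + 110) + (69/4 + 29)) = 1/(52/145 + 185/4) = 1/(27033/580) = 580/27033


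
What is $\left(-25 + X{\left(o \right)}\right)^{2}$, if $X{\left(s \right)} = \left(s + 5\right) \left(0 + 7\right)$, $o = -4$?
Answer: $324$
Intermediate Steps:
$X{\left(s \right)} = 35 + 7 s$ ($X{\left(s \right)} = \left(5 + s\right) 7 = 35 + 7 s$)
$\left(-25 + X{\left(o \right)}\right)^{2} = \left(-25 + \left(35 + 7 \left(-4\right)\right)\right)^{2} = \left(-25 + \left(35 - 28\right)\right)^{2} = \left(-25 + 7\right)^{2} = \left(-18\right)^{2} = 324$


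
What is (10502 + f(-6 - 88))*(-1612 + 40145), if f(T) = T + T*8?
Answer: 372074648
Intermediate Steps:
f(T) = 9*T (f(T) = T + 8*T = 9*T)
(10502 + f(-6 - 88))*(-1612 + 40145) = (10502 + 9*(-6 - 88))*(-1612 + 40145) = (10502 + 9*(-94))*38533 = (10502 - 846)*38533 = 9656*38533 = 372074648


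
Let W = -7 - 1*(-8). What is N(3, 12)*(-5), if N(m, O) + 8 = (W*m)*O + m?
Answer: -155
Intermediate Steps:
W = 1 (W = -7 + 8 = 1)
N(m, O) = -8 + m + O*m (N(m, O) = -8 + ((1*m)*O + m) = -8 + (m*O + m) = -8 + (O*m + m) = -8 + (m + O*m) = -8 + m + O*m)
N(3, 12)*(-5) = (-8 + 3 + 12*3)*(-5) = (-8 + 3 + 36)*(-5) = 31*(-5) = -155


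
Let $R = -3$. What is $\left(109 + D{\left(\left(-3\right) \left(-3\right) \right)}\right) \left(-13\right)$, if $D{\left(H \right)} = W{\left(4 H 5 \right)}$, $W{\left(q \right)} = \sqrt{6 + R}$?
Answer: $-1417 - 13 \sqrt{3} \approx -1439.5$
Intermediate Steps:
$W{\left(q \right)} = \sqrt{3}$ ($W{\left(q \right)} = \sqrt{6 - 3} = \sqrt{3}$)
$D{\left(H \right)} = \sqrt{3}$
$\left(109 + D{\left(\left(-3\right) \left(-3\right) \right)}\right) \left(-13\right) = \left(109 + \sqrt{3}\right) \left(-13\right) = -1417 - 13 \sqrt{3}$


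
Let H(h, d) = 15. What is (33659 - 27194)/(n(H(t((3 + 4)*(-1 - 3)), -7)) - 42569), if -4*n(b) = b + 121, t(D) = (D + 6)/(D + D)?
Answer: -2155/14201 ≈ -0.15175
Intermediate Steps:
t(D) = (6 + D)/(2*D) (t(D) = (6 + D)/((2*D)) = (6 + D)*(1/(2*D)) = (6 + D)/(2*D))
n(b) = -121/4 - b/4 (n(b) = -(b + 121)/4 = -(121 + b)/4 = -121/4 - b/4)
(33659 - 27194)/(n(H(t((3 + 4)*(-1 - 3)), -7)) - 42569) = (33659 - 27194)/((-121/4 - 1/4*15) - 42569) = 6465/((-121/4 - 15/4) - 42569) = 6465/(-34 - 42569) = 6465/(-42603) = 6465*(-1/42603) = -2155/14201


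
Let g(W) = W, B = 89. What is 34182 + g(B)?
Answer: 34271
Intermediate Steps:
34182 + g(B) = 34182 + 89 = 34271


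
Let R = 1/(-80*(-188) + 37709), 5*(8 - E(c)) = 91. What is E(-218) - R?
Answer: -2690204/263745 ≈ -10.200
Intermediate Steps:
E(c) = -51/5 (E(c) = 8 - ⅕*91 = 8 - 91/5 = -51/5)
R = 1/52749 (R = 1/(15040 + 37709) = 1/52749 ≈ 1.8958e-5)
E(-218) - R = -51/5 - 1*1/52749 = -51/5 - 1/52749 = -2690204/263745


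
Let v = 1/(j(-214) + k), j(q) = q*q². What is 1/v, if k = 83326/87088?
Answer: -426746137473/43544 ≈ -9.8003e+6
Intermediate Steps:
k = 41663/43544 (k = 83326*(1/87088) = 41663/43544 ≈ 0.95680)
j(q) = q³
v = -43544/426746137473 (v = 1/((-214)³ + 41663/43544) = 1/(-9800344 + 41663/43544) = 1/(-426746137473/43544) = -43544/426746137473 ≈ -1.0204e-7)
1/v = 1/(-43544/426746137473) = -426746137473/43544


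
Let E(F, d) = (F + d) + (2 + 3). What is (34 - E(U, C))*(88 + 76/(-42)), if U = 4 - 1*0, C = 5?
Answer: 36200/21 ≈ 1723.8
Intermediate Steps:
U = 4 (U = 4 + 0 = 4)
E(F, d) = 5 + F + d (E(F, d) = (F + d) + 5 = 5 + F + d)
(34 - E(U, C))*(88 + 76/(-42)) = (34 - (5 + 4 + 5))*(88 + 76/(-42)) = (34 - 1*14)*(88 + 76*(-1/42)) = (34 - 14)*(88 - 38/21) = 20*(1810/21) = 36200/21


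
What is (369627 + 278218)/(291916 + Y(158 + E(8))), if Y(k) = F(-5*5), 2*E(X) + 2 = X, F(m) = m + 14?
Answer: 129569/58381 ≈ 2.2194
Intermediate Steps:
F(m) = 14 + m
E(X) = -1 + X/2
Y(k) = -11 (Y(k) = 14 - 5*5 = 14 - 25 = -11)
(369627 + 278218)/(291916 + Y(158 + E(8))) = (369627 + 278218)/(291916 - 11) = 647845/291905 = 647845*(1/291905) = 129569/58381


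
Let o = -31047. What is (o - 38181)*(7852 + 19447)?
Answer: -1889855172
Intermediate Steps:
(o - 38181)*(7852 + 19447) = (-31047 - 38181)*(7852 + 19447) = -69228*27299 = -1889855172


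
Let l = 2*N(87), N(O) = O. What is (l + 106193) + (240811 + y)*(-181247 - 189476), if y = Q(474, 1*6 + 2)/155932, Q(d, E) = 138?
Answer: -6960342166108363/77966 ≈ -8.9274e+10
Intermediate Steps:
l = 174 (l = 2*87 = 174)
y = 69/77966 (y = 138/155932 = 138*(1/155932) = 69/77966 ≈ 0.00088500)
(l + 106193) + (240811 + y)*(-181247 - 189476) = (174 + 106193) + (240811 + 69/77966)*(-181247 - 189476) = 106367 + (18775070495/77966)*(-370723) = 106367 - 6960350459117885/77966 = -6960342166108363/77966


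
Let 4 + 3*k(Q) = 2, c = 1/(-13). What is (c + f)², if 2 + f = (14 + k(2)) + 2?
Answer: 267289/1521 ≈ 175.73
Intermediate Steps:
c = -1/13 ≈ -0.076923
k(Q) = -⅔ (k(Q) = -4/3 + (⅓)*2 = -4/3 + ⅔ = -⅔)
f = 40/3 (f = -2 + ((14 - ⅔) + 2) = -2 + (40/3 + 2) = -2 + 46/3 = 40/3 ≈ 13.333)
(c + f)² = (-1/13 + 40/3)² = (517/39)² = 267289/1521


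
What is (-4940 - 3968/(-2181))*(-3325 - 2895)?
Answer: 66990469840/2181 ≈ 3.0715e+7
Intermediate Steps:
(-4940 - 3968/(-2181))*(-3325 - 2895) = (-4940 - 3968*(-1/2181))*(-6220) = (-4940 + 3968/2181)*(-6220) = -10770172/2181*(-6220) = 66990469840/2181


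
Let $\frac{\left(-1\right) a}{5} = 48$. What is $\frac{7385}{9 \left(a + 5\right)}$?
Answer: $- \frac{1477}{423} \approx -3.4917$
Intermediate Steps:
$a = -240$ ($a = \left(-5\right) 48 = -240$)
$\frac{7385}{9 \left(a + 5\right)} = \frac{7385}{9 \left(-240 + 5\right)} = \frac{7385}{9 \left(-235\right)} = \frac{7385}{-2115} = 7385 \left(- \frac{1}{2115}\right) = - \frac{1477}{423}$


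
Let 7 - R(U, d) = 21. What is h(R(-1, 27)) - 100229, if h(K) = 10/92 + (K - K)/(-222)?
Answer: -4610529/46 ≈ -1.0023e+5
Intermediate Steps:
R(U, d) = -14 (R(U, d) = 7 - 1*21 = 7 - 21 = -14)
h(K) = 5/46 (h(K) = 10*(1/92) + 0*(-1/222) = 5/46 + 0 = 5/46)
h(R(-1, 27)) - 100229 = 5/46 - 100229 = -4610529/46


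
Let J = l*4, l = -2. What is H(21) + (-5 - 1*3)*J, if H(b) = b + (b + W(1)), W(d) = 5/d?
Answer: 111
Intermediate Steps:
J = -8 (J = -2*4 = -8)
H(b) = 5 + 2*b (H(b) = b + (b + 5/1) = b + (b + 5*1) = b + (b + 5) = b + (5 + b) = 5 + 2*b)
H(21) + (-5 - 1*3)*J = (5 + 2*21) + (-5 - 1*3)*(-8) = (5 + 42) + (-5 - 3)*(-8) = 47 - 8*(-8) = 47 + 64 = 111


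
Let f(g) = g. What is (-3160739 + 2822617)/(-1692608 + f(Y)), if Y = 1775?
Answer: 338122/1690833 ≈ 0.19997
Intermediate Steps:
(-3160739 + 2822617)/(-1692608 + f(Y)) = (-3160739 + 2822617)/(-1692608 + 1775) = -338122/(-1690833) = -338122*(-1/1690833) = 338122/1690833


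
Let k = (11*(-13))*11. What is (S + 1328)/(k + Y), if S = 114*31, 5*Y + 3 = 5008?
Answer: -17/2 ≈ -8.5000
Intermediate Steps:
Y = 1001 (Y = -⅗ + (⅕)*5008 = -⅗ + 5008/5 = 1001)
k = -1573 (k = -143*11 = -1573)
S = 3534
(S + 1328)/(k + Y) = (3534 + 1328)/(-1573 + 1001) = 4862/(-572) = 4862*(-1/572) = -17/2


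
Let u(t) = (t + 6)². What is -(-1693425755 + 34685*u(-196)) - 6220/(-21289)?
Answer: 9394777267915/21289 ≈ 4.4130e+8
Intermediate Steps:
u(t) = (6 + t)²
-(-1693425755 + 34685*u(-196)) - 6220/(-21289) = -(-1693425755 + 34685*(6 - 196)²) - 6220/(-21289) = -34685/(1/(-48823 + (-190)²)) - 6220*(-1/21289) = -34685/(1/(-48823 + 36100)) + 6220/21289 = -34685/(1/(-12723)) + 6220/21289 = -34685/(-1/12723) + 6220/21289 = -34685*(-12723) + 6220/21289 = 441297255 + 6220/21289 = 9394777267915/21289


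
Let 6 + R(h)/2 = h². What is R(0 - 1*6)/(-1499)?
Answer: -60/1499 ≈ -0.040027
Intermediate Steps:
R(h) = -12 + 2*h²
R(0 - 1*6)/(-1499) = (-12 + 2*(0 - 1*6)²)/(-1499) = (-12 + 2*(0 - 6)²)*(-1/1499) = (-12 + 2*(-6)²)*(-1/1499) = (-12 + 2*36)*(-1/1499) = (-12 + 72)*(-1/1499) = 60*(-1/1499) = -60/1499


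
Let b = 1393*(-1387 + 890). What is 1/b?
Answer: -1/692321 ≈ -1.4444e-6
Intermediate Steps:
b = -692321 (b = 1393*(-497) = -692321)
1/b = 1/(-692321) = -1/692321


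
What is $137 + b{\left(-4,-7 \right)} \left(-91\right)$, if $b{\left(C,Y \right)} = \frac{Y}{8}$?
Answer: $\frac{1733}{8} \approx 216.63$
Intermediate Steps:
$b{\left(C,Y \right)} = \frac{Y}{8}$ ($b{\left(C,Y \right)} = Y \frac{1}{8} = \frac{Y}{8}$)
$137 + b{\left(-4,-7 \right)} \left(-91\right) = 137 + \frac{1}{8} \left(-7\right) \left(-91\right) = 137 - - \frac{637}{8} = 137 + \frac{637}{8} = \frac{1733}{8}$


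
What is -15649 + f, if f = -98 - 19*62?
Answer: -16925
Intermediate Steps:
f = -1276 (f = -98 - 1178 = -1276)
-15649 + f = -15649 - 1276 = -16925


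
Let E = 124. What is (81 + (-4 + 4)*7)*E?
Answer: 10044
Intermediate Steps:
(81 + (-4 + 4)*7)*E = (81 + (-4 + 4)*7)*124 = (81 + 0*7)*124 = (81 + 0)*124 = 81*124 = 10044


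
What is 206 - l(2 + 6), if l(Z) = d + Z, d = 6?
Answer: 192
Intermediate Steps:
l(Z) = 6 + Z
206 - l(2 + 6) = 206 - (6 + (2 + 6)) = 206 - (6 + 8) = 206 - 1*14 = 206 - 14 = 192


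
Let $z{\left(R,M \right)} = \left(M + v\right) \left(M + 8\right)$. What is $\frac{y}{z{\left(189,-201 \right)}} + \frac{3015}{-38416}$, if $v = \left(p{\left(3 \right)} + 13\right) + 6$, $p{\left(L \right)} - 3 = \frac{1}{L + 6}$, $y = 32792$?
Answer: $\frac{742913307}{852643120} \approx 0.87131$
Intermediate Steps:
$p{\left(L \right)} = 3 + \frac{1}{6 + L}$ ($p{\left(L \right)} = 3 + \frac{1}{L + 6} = 3 + \frac{1}{6 + L}$)
$v = \frac{199}{9}$ ($v = \left(\frac{19 + 3 \cdot 3}{6 + 3} + 13\right) + 6 = \left(\frac{19 + 9}{9} + 13\right) + 6 = \left(\frac{1}{9} \cdot 28 + 13\right) + 6 = \left(\frac{28}{9} + 13\right) + 6 = \frac{145}{9} + 6 = \frac{199}{9} \approx 22.111$)
$z{\left(R,M \right)} = \left(8 + M\right) \left(\frac{199}{9} + M\right)$ ($z{\left(R,M \right)} = \left(M + \frac{199}{9}\right) \left(M + 8\right) = \left(\frac{199}{9} + M\right) \left(8 + M\right) = \left(8 + M\right) \left(\frac{199}{9} + M\right)$)
$\frac{y}{z{\left(189,-201 \right)}} + \frac{3015}{-38416} = \frac{32792}{\frac{1592}{9} + \left(-201\right)^{2} + \frac{271}{9} \left(-201\right)} + \frac{3015}{-38416} = \frac{32792}{\frac{1592}{9} + 40401 - \frac{18157}{3}} + 3015 \left(- \frac{1}{38416}\right) = \frac{32792}{\frac{310730}{9}} - \frac{3015}{38416} = 32792 \cdot \frac{9}{310730} - \frac{3015}{38416} = \frac{147564}{155365} - \frac{3015}{38416} = \frac{742913307}{852643120}$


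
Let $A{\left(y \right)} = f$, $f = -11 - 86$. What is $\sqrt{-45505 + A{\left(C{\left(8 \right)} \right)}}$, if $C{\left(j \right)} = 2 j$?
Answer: $151 i \sqrt{2} \approx 213.55 i$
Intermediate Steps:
$f = -97$ ($f = -11 - 86 = -97$)
$A{\left(y \right)} = -97$
$\sqrt{-45505 + A{\left(C{\left(8 \right)} \right)}} = \sqrt{-45505 - 97} = \sqrt{-45602} = 151 i \sqrt{2}$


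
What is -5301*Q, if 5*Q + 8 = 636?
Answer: -3329028/5 ≈ -6.6581e+5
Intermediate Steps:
Q = 628/5 (Q = -8/5 + (⅕)*636 = -8/5 + 636/5 = 628/5 ≈ 125.60)
-5301*Q = -5301*628/5 = -3329028/5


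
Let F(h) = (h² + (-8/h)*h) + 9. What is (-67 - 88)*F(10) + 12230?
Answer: -3425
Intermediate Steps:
F(h) = 1 + h² (F(h) = (h² - 8) + 9 = (-8 + h²) + 9 = 1 + h²)
(-67 - 88)*F(10) + 12230 = (-67 - 88)*(1 + 10²) + 12230 = -155*(1 + 100) + 12230 = -155*101 + 12230 = -15655 + 12230 = -3425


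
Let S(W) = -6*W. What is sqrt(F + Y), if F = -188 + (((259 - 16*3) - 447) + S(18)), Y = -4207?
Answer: I*sqrt(4739) ≈ 68.84*I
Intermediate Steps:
F = -532 (F = -188 + (((259 - 16*3) - 447) - 6*18) = -188 + (((259 - 1*48) - 447) - 108) = -188 + (((259 - 48) - 447) - 108) = -188 + ((211 - 447) - 108) = -188 + (-236 - 108) = -188 - 344 = -532)
sqrt(F + Y) = sqrt(-532 - 4207) = sqrt(-4739) = I*sqrt(4739)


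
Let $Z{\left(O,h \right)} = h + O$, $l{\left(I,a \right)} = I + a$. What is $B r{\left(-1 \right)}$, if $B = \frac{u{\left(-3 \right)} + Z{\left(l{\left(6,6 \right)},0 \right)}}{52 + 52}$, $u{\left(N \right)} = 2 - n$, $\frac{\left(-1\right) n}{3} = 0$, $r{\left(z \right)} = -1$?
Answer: $- \frac{7}{52} \approx -0.13462$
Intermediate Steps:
$n = 0$ ($n = \left(-3\right) 0 = 0$)
$u{\left(N \right)} = 2$ ($u{\left(N \right)} = 2 - 0 = 2 + 0 = 2$)
$Z{\left(O,h \right)} = O + h$
$B = \frac{7}{52}$ ($B = \frac{2 + \left(\left(6 + 6\right) + 0\right)}{52 + 52} = \frac{2 + \left(12 + 0\right)}{104} = \left(2 + 12\right) \frac{1}{104} = 14 \cdot \frac{1}{104} = \frac{7}{52} \approx 0.13462$)
$B r{\left(-1 \right)} = \frac{7}{52} \left(-1\right) = - \frac{7}{52}$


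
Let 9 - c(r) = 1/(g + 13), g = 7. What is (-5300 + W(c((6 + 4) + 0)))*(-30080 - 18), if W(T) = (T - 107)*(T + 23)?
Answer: 50761465871/200 ≈ 2.5381e+8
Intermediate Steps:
c(r) = 179/20 (c(r) = 9 - 1/(7 + 13) = 9 - 1/20 = 179/20)
W(T) = (-107 + T)*(23 + T)
(-5300 + W(c((6 + 4) + 0)))*(-30080 - 18) = (-5300 + (-2461 + (179/20)² - 84*179/20))*(-30080 - 18) = (-5300 + (-2461 + 32041/400 - 3759/5))*(-30098) = (-5300 - 1253079/400)*(-30098) = -3373079/400*(-30098) = 50761465871/200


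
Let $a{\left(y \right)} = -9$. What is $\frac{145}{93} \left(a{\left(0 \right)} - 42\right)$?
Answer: $- \frac{2465}{31} \approx -79.516$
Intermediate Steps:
$\frac{145}{93} \left(a{\left(0 \right)} - 42\right) = \frac{145}{93} \left(-9 - 42\right) = 145 \cdot \frac{1}{93} \left(-51\right) = \frac{145}{93} \left(-51\right) = - \frac{2465}{31}$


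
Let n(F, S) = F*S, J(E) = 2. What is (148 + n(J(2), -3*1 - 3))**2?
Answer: 18496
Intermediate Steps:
(148 + n(J(2), -3*1 - 3))**2 = (148 + 2*(-3*1 - 3))**2 = (148 + 2*(-3 - 3))**2 = (148 + 2*(-6))**2 = (148 - 12)**2 = 136**2 = 18496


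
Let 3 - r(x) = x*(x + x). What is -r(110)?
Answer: 24197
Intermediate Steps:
r(x) = 3 - 2*x² (r(x) = 3 - x*(x + x) = 3 - x*2*x = 3 - 2*x²)
-r(110) = -(3 - 2*110²) = -(3 - 2*12100) = -(3 - 24200) = -1*(-24197) = 24197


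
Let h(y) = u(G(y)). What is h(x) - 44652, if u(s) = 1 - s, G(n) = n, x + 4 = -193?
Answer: -44454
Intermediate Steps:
x = -197 (x = -4 - 193 = -197)
h(y) = 1 - y
h(x) - 44652 = (1 - 1*(-197)) - 44652 = (1 + 197) - 44652 = 198 - 44652 = -44454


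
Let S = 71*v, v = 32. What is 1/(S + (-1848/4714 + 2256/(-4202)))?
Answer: 4952057/11246473484 ≈ 0.00044032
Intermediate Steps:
S = 2272 (S = 71*32 = 2272)
1/(S + (-1848/4714 + 2256/(-4202))) = 1/(2272 + (-1848/4714 + 2256/(-4202))) = 1/(2272 + (-1848*1/4714 + 2256*(-1/4202))) = 1/(2272 + (-924/2357 - 1128/2101)) = 1/(2272 - 4600020/4952057) = 1/(11246473484/4952057) = 4952057/11246473484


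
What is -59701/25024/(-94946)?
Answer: 59701/2375928704 ≈ 2.5127e-5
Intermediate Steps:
-59701/25024/(-94946) = -59701*1/25024*(-1/94946) = -59701/25024*(-1/94946) = 59701/2375928704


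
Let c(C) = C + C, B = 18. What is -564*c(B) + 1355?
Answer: -18949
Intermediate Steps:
c(C) = 2*C
-564*c(B) + 1355 = -1128*18 + 1355 = -564*36 + 1355 = -20304 + 1355 = -18949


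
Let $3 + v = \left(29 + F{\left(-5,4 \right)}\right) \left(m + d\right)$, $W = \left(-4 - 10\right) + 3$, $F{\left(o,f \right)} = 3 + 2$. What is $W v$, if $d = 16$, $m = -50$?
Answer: $12749$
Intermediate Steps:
$F{\left(o,f \right)} = 5$
$W = -11$ ($W = -14 + 3 = -11$)
$v = -1159$ ($v = -3 + \left(29 + 5\right) \left(-50 + 16\right) = -3 + 34 \left(-34\right) = -3 - 1156 = -1159$)
$W v = \left(-11\right) \left(-1159\right) = 12749$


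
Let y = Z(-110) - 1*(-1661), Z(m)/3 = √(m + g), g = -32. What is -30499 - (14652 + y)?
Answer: -46812 - 3*I*√142 ≈ -46812.0 - 35.749*I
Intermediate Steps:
Z(m) = 3*√(-32 + m) (Z(m) = 3*√(m - 32) = 3*√(-32 + m))
y = 1661 + 3*I*√142 (y = 3*√(-32 - 110) - 1*(-1661) = 3*√(-142) + 1661 = 3*(I*√142) + 1661 = 3*I*√142 + 1661 = 1661 + 3*I*√142 ≈ 1661.0 + 35.749*I)
-30499 - (14652 + y) = -30499 - (14652 + (1661 + 3*I*√142)) = -30499 - (16313 + 3*I*√142) = -30499 + (-16313 - 3*I*√142) = -46812 - 3*I*√142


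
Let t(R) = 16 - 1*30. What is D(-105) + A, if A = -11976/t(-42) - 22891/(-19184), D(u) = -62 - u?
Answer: 10982583/12208 ≈ 899.62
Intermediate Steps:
t(R) = -14 (t(R) = 16 - 30 = -14)
A = 10457639/12208 (A = -11976/(-14) - 22891/(-19184) = -11976*(-1/14) - 22891*(-1/19184) = 5988/7 + 2081/1744 = 10457639/12208 ≈ 856.62)
D(-105) + A = (-62 - 1*(-105)) + 10457639/12208 = (-62 + 105) + 10457639/12208 = 43 + 10457639/12208 = 10982583/12208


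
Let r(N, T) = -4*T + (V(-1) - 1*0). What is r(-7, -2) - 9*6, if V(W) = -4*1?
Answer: -50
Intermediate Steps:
V(W) = -4
r(N, T) = -4 - 4*T (r(N, T) = -4*T + (-4 - 1*0) = -4*T + (-4 + 0) = -4*T - 4 = -4 - 4*T)
r(-7, -2) - 9*6 = (-4 - 4*(-2)) - 9*6 = (-4 + 8) - 54 = 4 - 54 = -50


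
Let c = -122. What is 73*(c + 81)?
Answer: -2993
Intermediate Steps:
73*(c + 81) = 73*(-122 + 81) = 73*(-41) = -2993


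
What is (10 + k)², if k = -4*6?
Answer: 196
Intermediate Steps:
k = -24
(10 + k)² = (10 - 24)² = (-14)² = 196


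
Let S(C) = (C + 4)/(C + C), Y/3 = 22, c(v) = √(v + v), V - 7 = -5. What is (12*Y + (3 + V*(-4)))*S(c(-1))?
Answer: 787/2 - 787*I*√2 ≈ 393.5 - 1113.0*I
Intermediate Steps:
V = 2 (V = 7 - 5 = 2)
c(v) = √2*√v (c(v) = √(2*v) = √2*√v)
Y = 66 (Y = 3*22 = 66)
S(C) = (4 + C)/(2*C) (S(C) = (4 + C)/((2*C)) = (4 + C)*(1/(2*C)) = (4 + C)/(2*C))
(12*Y + (3 + V*(-4)))*S(c(-1)) = (12*66 + (3 + 2*(-4)))*((4 + √2*√(-1))/(2*((√2*√(-1))))) = (792 + (3 - 8))*((4 + √2*I)/(2*((√2*I)))) = (792 - 5)*((4 + I*√2)/(2*((I*√2)))) = 787*((-I*√2/2)*(4 + I*√2)/2) = 787*(-I*√2*(4 + I*√2)/4) = -787*I*√2*(4 + I*√2)/4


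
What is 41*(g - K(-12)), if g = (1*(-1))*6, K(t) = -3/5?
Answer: -1107/5 ≈ -221.40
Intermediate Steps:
K(t) = -3/5 (K(t) = -3*1/5 = -3/5)
g = -6 (g = -1*6 = -6)
41*(g - K(-12)) = 41*(-6 - 1*(-3/5)) = 41*(-6 + 3/5) = 41*(-27/5) = -1107/5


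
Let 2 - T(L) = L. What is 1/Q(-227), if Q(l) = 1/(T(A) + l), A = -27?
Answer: -198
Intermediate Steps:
T(L) = 2 - L
Q(l) = 1/(29 + l) (Q(l) = 1/((2 - 1*(-27)) + l) = 1/((2 + 27) + l) = 1/(29 + l))
1/Q(-227) = 1/(1/(29 - 227)) = 1/(1/(-198)) = 1/(-1/198) = -198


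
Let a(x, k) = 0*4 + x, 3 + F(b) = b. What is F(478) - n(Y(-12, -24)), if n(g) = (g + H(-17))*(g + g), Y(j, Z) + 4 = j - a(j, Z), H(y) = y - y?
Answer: 443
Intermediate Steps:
H(y) = 0
F(b) = -3 + b
a(x, k) = x (a(x, k) = 0 + x = x)
Y(j, Z) = -4 (Y(j, Z) = -4 + (j - j) = -4 + 0 = -4)
n(g) = 2*g**2 (n(g) = (g + 0)*(g + g) = g*(2*g) = 2*g**2)
F(478) - n(Y(-12, -24)) = (-3 + 478) - 2*(-4)**2 = 475 - 2*16 = 475 - 1*32 = 475 - 32 = 443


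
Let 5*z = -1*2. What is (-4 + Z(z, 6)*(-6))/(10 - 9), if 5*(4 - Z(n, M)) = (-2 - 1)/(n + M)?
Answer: -401/14 ≈ -28.643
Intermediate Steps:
z = -2/5 (z = (-1*2)/5 = (1/5)*(-2) = -2/5 ≈ -0.40000)
Z(n, M) = 4 + 3/(5*(M + n)) (Z(n, M) = 4 - (-2 - 1)/(5*(n + M)) = 4 - (-3)/(5*(M + n)) = 4 + 3/(5*(M + n)))
(-4 + Z(z, 6)*(-6))/(10 - 9) = (-4 + ((3/5 + 4*6 + 4*(-2/5))/(6 - 2/5))*(-6))/(10 - 9) = (-4 + ((3/5 + 24 - 8/5)/(28/5))*(-6))/1 = (-4 + ((5/28)*23)*(-6))*1 = (-4 + (115/28)*(-6))*1 = (-4 - 345/14)*1 = -401/14*1 = -401/14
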